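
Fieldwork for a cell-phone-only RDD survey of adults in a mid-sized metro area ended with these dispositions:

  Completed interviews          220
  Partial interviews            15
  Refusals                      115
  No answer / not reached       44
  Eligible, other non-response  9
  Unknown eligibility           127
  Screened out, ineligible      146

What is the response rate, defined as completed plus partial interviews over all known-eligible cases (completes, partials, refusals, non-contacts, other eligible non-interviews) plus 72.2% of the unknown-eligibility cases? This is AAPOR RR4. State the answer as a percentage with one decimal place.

47.5%

Numerator → 220 + 15 = 235
Determined eligible → 220 + 15 + 115 + 44 + 9 = 403
Eligible share of unknowns → 0.7220 × 127 = 91.69
Denominator → 403 + 91.69 = 494.69
RR4 = 235 / 494.69 = 0.4750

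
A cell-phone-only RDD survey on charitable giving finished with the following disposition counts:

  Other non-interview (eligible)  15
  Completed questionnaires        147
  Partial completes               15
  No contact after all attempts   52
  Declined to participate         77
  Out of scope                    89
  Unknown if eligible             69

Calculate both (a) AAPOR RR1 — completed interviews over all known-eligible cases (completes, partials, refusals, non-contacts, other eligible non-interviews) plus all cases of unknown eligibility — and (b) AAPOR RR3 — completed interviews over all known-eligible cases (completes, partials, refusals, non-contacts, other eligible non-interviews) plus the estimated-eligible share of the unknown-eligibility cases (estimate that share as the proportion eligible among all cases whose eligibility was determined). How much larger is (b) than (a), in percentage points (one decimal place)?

1.7

Numerator: 147
Denom: 147 + 15 + 77 + 52 + 15 + 69 = 375
RR1 = 147 / 375 = 0.3920
Eligible (known): 147 + 15 + 77 + 52 + 15 = 306
e = 306 / (306 + 89) = 306 / 395 = 0.7747
Eligible share of unknowns: 0.7747 × 69 = 53.45
Denom: 306 + 53.45 = 359.45
RR3 = 147 / 359.45 = 0.4090
Difference = 40.90 − 39.20 = 1.70 percentage points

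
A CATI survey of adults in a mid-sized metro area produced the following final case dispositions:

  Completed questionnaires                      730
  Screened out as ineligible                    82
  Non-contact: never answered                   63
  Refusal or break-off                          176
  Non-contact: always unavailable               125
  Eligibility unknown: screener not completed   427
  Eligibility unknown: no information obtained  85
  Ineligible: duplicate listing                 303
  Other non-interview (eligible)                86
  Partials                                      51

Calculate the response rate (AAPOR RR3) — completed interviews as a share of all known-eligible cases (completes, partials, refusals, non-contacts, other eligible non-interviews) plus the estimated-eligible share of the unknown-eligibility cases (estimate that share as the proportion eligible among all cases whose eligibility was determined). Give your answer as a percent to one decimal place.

No answer / not reached = 63 + 125 = 188
Eligibility not determined = 427 + 85 = 512
Out of scope = 82 + 303 = 385
Num → 730
Determined eligible → 730 + 51 + 176 + 188 + 86 = 1231
e = 1231 / (1231 + 385) = 1231 / 1616 = 0.7618
Estimated eligible among unknowns → 0.7618 × 512 = 390.04
Denom → 1231 + 390.04 = 1621.04
RR3 = 730 / 1621.04 = 0.4503

45.0%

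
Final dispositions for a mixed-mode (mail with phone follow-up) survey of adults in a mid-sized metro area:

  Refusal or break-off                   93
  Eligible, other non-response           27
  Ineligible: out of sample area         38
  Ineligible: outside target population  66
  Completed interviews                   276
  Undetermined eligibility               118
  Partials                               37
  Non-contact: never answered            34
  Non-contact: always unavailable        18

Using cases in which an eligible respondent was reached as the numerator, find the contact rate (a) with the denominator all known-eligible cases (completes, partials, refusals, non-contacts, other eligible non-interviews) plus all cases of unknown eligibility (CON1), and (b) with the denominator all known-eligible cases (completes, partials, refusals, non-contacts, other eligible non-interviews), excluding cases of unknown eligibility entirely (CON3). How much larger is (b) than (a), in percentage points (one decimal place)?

17.5

Never reached = 34 + 18 = 52
Not eligible = 66 + 38 = 104
Top: 276 + 37 + 93 + 27 = 433
Denom: 276 + 37 + 93 + 52 + 27 + 118 = 603
CON1 = 433 / 603 = 0.7181
Denom: 276 + 37 + 93 + 52 + 27 = 485
CON3 = 433 / 485 = 0.8928
Difference = 89.28 − 71.81 = 17.47 percentage points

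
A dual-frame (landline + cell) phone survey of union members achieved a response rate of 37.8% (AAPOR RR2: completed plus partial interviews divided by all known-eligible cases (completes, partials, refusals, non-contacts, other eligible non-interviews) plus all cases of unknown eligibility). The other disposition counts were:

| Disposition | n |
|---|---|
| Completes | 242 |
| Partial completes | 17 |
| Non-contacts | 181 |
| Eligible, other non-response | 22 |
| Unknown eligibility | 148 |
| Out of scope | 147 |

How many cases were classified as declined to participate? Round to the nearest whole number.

75

Top = 242 + 17 = 259
RR2 = 259 / D = 0.378
D = 259 / 0.378 = 685.2
Remaining denominator categories sum to 610
declined to participate = 685.2 − 610 ≈ 75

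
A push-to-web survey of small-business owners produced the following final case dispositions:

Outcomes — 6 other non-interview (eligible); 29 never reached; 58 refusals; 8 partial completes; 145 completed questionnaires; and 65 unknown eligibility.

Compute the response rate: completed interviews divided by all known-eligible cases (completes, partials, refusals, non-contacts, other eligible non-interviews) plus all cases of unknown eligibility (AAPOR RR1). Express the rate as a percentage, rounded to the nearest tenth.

Top = 145
Denom = 145 + 8 + 58 + 29 + 6 + 65 = 311
RR1 = 145 / 311 = 0.4662

46.6%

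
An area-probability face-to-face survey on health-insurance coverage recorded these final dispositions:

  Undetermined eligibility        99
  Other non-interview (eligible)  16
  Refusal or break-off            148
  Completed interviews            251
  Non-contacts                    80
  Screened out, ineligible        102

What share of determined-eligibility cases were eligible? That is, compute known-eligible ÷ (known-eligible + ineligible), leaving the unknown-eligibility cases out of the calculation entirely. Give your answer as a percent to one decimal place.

Determined eligible: 251 + 148 + 80 + 16 = 495
e = 495 / (495 + 102) = 495 / 597 = 0.8291

82.9%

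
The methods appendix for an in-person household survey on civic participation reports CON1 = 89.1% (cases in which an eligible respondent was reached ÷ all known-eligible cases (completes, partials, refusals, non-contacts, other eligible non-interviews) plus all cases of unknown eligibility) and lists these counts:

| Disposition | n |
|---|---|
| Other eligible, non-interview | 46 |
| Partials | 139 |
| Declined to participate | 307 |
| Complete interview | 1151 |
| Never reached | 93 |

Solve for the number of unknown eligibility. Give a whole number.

Num: 1151 + 139 + 307 + 46 = 1643
CON1 = 1643 / D = 0.891
D = 1643 / 0.891 = 1844.0
Remaining denominator categories sum to 1736
unknown eligibility = 1844.0 − 1736 ≈ 108

108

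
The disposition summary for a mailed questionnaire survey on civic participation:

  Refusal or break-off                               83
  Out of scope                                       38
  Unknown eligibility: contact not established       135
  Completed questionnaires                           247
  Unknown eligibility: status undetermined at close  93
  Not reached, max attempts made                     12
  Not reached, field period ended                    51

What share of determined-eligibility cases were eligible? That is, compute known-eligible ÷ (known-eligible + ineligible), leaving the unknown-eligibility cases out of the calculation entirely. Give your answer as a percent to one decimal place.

91.2%

No answer / not reached = 51 + 12 = 63
Unknown eligibility = 135 + 93 = 228
Known eligible: 247 + 83 + 63 = 393
e = 393 / (393 + 38) = 393 / 431 = 0.9118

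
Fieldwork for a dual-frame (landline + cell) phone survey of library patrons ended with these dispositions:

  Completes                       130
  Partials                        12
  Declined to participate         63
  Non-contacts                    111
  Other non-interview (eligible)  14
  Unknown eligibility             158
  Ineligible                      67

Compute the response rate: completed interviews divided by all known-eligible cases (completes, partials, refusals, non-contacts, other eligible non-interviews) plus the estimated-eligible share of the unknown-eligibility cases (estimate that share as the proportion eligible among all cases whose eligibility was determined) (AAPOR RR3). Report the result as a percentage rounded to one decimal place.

28.2%

Top → 130
Determined eligible → 130 + 12 + 63 + 111 + 14 = 330
e = 330 / (330 + 67) = 330 / 397 = 0.8312
Estimated eligible among unknowns → 0.8312 × 158 = 131.33
Denom → 330 + 131.33 = 461.33
RR3 = 130 / 461.33 = 0.2818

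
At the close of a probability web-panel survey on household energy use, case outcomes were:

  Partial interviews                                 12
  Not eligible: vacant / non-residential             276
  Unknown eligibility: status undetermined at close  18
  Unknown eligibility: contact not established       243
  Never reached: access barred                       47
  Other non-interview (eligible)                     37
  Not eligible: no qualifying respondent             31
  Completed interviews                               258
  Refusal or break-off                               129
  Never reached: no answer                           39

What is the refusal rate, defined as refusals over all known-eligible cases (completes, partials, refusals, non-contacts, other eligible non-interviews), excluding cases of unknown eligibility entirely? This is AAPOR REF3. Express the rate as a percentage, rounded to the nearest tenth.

24.7%

Non-contacts = 39 + 47 = 86
Unknown if eligible = 243 + 18 = 261
Screened out, ineligible = 31 + 276 = 307
Top → 129
Denom → 258 + 12 + 129 + 86 + 37 = 522
REF3 = 129 / 522 = 0.2471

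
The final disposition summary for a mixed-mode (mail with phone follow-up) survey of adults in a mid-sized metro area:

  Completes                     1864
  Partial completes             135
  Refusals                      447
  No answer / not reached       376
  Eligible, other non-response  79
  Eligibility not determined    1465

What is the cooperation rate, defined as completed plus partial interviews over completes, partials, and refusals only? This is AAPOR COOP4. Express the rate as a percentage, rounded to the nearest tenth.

81.7%

Top = 1864 + 135 = 1999
Base = 1864 + 135 + 447 = 2446
COOP4 = 1999 / 2446 = 0.8173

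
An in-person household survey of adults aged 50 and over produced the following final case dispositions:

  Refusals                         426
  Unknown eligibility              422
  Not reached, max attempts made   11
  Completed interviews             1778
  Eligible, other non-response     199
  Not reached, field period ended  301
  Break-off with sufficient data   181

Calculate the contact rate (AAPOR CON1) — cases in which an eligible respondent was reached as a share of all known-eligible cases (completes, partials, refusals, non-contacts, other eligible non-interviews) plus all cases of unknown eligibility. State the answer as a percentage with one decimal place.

77.9%

No contact after all attempts = 301 + 11 = 312
Num → 1778 + 181 + 426 + 199 = 2584
Denominator → 1778 + 181 + 426 + 312 + 199 + 422 = 3318
CON1 = 2584 / 3318 = 0.7788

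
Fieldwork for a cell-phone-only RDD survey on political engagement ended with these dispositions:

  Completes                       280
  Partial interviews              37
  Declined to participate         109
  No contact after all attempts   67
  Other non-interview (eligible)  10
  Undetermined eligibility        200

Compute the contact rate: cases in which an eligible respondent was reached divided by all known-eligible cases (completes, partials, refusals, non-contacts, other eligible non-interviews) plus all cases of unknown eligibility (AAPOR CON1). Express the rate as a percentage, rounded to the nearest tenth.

Num → 280 + 37 + 109 + 10 = 436
Base → 280 + 37 + 109 + 67 + 10 + 200 = 703
CON1 = 436 / 703 = 0.6202

62.0%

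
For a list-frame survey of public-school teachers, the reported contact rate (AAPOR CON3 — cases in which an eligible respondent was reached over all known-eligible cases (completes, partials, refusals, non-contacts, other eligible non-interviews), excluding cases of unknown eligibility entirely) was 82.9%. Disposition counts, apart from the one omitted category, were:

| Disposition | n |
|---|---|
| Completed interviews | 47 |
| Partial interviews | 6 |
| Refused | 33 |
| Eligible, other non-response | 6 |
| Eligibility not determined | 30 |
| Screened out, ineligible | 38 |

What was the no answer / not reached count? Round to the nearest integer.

Numerator: 47 + 6 + 33 + 6 = 92
CON3 = 92 / D = 0.829
D = 92 / 0.829 = 111.0
Other denominator terms total 92
no answer / not reached = 111.0 − 92 ≈ 19

19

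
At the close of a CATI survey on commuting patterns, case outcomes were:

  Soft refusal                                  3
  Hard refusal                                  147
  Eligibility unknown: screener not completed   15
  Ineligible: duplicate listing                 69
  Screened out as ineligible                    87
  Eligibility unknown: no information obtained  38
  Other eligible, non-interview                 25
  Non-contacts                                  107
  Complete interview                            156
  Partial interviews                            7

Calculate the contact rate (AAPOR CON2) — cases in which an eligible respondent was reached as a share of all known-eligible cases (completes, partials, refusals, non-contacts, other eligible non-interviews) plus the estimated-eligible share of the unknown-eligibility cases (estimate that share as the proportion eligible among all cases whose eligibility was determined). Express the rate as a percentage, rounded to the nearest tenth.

Declined to participate = 147 + 3 = 150
Unknown eligibility = 15 + 38 = 53
Ineligible = 87 + 69 = 156
Num → 156 + 7 + 150 + 25 = 338
Determined eligible → 156 + 7 + 150 + 107 + 25 = 445
e = 445 / (445 + 156) = 445 / 601 = 0.7404
Eligible share of unknowns → 0.7404 × 53 = 39.24
Denom → 445 + 39.24 = 484.24
CON2 = 338 / 484.24 = 0.6980

69.8%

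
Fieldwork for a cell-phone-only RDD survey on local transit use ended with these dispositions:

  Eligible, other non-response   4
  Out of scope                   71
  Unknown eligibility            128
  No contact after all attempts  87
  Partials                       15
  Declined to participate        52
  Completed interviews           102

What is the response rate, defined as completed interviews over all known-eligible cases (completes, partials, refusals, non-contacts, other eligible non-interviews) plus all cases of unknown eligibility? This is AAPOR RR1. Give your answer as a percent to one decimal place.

26.3%

Num = 102
Denominator = 102 + 15 + 52 + 87 + 4 + 128 = 388
RR1 = 102 / 388 = 0.2629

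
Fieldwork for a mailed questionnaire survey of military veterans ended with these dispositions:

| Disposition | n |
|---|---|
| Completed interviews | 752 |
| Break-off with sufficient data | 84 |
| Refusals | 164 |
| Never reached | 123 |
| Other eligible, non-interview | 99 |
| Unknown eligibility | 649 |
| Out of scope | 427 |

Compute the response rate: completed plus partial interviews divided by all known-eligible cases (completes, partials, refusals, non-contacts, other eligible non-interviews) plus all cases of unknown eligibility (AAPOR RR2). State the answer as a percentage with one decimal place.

Numerator = 752 + 84 = 836
Base = 752 + 84 + 164 + 123 + 99 + 649 = 1871
RR2 = 836 / 1871 = 0.4468

44.7%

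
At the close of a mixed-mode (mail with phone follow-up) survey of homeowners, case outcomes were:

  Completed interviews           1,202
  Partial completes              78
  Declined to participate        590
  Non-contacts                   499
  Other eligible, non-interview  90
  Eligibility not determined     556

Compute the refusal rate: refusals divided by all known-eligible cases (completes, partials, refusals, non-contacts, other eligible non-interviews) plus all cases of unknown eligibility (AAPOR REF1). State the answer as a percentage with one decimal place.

19.6%

Num: 590
Denom: 1202 + 78 + 590 + 499 + 90 + 556 = 3015
REF1 = 590 / 3015 = 0.1957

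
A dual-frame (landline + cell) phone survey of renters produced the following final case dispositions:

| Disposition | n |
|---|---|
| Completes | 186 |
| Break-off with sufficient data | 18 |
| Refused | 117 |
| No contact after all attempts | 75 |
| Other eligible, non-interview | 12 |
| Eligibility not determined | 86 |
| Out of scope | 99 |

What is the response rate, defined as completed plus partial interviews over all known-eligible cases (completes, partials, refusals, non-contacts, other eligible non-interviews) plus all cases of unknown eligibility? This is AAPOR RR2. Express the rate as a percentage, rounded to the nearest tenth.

Num: 186 + 18 = 204
Base: 186 + 18 + 117 + 75 + 12 + 86 = 494
RR2 = 204 / 494 = 0.4130

41.3%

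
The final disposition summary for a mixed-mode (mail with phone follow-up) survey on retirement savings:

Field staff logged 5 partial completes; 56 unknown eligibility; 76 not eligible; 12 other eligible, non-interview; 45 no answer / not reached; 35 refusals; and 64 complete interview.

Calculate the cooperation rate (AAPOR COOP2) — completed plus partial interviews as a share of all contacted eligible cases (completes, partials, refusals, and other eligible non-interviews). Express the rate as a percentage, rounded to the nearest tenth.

Top → 64 + 5 = 69
Base → 64 + 5 + 35 + 12 = 116
COOP2 = 69 / 116 = 0.5948

59.5%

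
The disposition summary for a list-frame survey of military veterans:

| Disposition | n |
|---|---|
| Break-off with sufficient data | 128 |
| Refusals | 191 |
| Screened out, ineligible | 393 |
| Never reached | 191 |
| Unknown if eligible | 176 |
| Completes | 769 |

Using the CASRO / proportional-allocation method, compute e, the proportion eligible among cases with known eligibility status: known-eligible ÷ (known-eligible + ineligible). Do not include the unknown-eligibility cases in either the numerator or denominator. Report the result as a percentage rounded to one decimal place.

76.5%

Known eligible: 769 + 128 + 191 + 191 = 1279
e = 1279 / (1279 + 393) = 1279 / 1672 = 0.7650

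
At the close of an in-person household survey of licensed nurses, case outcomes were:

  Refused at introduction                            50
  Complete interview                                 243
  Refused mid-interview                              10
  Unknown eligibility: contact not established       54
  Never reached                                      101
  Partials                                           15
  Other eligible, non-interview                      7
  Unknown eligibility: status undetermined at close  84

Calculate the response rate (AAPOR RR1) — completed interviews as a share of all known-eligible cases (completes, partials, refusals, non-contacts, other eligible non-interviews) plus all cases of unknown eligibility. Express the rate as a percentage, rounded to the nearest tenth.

43.1%

Refusals = 50 + 10 = 60
Undetermined eligibility = 54 + 84 = 138
Num → 243
Denom → 243 + 15 + 60 + 101 + 7 + 138 = 564
RR1 = 243 / 564 = 0.4309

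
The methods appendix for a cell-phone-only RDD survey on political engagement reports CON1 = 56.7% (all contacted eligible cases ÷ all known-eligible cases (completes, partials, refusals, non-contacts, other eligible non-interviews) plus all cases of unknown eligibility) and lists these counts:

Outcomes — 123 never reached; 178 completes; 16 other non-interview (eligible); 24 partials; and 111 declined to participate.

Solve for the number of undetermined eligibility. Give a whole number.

Top → 178 + 24 + 111 + 16 = 329
CON1 = 329 / D = 0.567
D = 329 / 0.567 = 580.2
Remaining denominator categories sum to 452
undetermined eligibility = 580.2 − 452 ≈ 128

128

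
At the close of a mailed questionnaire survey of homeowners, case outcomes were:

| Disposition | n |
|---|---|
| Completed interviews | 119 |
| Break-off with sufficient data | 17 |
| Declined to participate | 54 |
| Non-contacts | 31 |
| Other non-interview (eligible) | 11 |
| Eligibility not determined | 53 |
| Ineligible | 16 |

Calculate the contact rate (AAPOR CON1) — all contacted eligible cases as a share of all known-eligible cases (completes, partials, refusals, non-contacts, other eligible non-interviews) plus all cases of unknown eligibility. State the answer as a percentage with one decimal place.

Top → 119 + 17 + 54 + 11 = 201
Base → 119 + 17 + 54 + 31 + 11 + 53 = 285
CON1 = 201 / 285 = 0.7053

70.5%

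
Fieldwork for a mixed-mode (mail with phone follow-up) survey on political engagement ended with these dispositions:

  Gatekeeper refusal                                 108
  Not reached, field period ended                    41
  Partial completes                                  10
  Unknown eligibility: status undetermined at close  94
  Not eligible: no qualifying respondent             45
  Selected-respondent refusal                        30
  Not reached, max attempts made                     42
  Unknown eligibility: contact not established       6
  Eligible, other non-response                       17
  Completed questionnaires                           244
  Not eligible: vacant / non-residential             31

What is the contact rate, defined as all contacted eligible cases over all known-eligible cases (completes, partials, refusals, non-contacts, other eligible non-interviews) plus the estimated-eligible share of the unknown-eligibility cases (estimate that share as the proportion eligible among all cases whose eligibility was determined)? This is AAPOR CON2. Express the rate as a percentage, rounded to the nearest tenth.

70.7%

Refusal or break-off = 108 + 30 = 138
No contact after all attempts = 41 + 42 = 83
Unknown eligibility = 6 + 94 = 100
Out of scope = 45 + 31 = 76
Top: 244 + 10 + 138 + 17 = 409
Known eligible: 244 + 10 + 138 + 83 + 17 = 492
e = 492 / (492 + 76) = 492 / 568 = 0.8662
Eligible share of unknowns: 0.8662 × 100 = 86.62
Denom: 492 + 86.62 = 578.62
CON2 = 409 / 578.62 = 0.7069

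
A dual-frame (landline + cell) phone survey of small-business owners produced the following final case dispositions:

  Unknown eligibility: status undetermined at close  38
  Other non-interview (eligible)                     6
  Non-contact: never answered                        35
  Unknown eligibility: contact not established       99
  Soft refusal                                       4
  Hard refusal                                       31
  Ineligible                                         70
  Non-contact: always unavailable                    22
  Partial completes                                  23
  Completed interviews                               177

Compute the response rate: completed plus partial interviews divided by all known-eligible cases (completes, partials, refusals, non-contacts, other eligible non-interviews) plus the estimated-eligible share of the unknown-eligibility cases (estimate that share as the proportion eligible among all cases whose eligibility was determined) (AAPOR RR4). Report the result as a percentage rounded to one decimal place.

48.9%

Refusals = 31 + 4 = 35
No answer / not reached = 35 + 22 = 57
Undetermined eligibility = 99 + 38 = 137
Num: 177 + 23 = 200
Known eligible: 177 + 23 + 35 + 57 + 6 = 298
e = 298 / (298 + 70) = 298 / 368 = 0.8098
Eligible share of unknowns: 0.8098 × 137 = 110.94
Denominator: 298 + 110.94 = 408.94
RR4 = 200 / 408.94 = 0.4891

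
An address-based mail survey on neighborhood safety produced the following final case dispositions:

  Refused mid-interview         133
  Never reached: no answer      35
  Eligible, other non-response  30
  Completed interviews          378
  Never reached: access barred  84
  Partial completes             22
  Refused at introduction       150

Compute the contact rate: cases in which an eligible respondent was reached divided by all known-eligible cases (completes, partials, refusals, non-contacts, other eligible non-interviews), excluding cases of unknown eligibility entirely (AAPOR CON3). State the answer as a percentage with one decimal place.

85.7%

Declined to participate = 150 + 133 = 283
No answer / not reached = 35 + 84 = 119
Numerator: 378 + 22 + 283 + 30 = 713
Denominator: 378 + 22 + 283 + 119 + 30 = 832
CON3 = 713 / 832 = 0.8570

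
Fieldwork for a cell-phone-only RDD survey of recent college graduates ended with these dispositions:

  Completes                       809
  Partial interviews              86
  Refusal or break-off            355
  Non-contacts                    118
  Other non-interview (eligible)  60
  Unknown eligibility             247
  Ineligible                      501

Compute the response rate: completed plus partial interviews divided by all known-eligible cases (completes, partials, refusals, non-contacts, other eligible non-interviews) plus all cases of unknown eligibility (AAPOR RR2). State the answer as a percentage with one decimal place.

Numerator → 809 + 86 = 895
Denominator → 809 + 86 + 355 + 118 + 60 + 247 = 1675
RR2 = 895 / 1675 = 0.5343

53.4%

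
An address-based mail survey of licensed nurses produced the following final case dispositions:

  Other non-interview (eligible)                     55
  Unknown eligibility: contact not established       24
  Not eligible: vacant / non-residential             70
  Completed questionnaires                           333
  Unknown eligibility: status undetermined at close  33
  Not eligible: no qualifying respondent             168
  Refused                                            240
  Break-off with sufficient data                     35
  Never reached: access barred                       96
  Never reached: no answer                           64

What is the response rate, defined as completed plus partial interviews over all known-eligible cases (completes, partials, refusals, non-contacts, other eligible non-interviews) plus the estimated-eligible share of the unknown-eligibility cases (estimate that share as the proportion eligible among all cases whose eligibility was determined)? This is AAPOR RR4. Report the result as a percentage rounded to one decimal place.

Never reached = 64 + 96 = 160
Eligibility not determined = 24 + 33 = 57
Not eligible = 168 + 70 = 238
Numerator: 333 + 35 = 368
Known eligible: 333 + 35 + 240 + 160 + 55 = 823
e = 823 / (823 + 238) = 823 / 1061 = 0.7757
Estimated eligible among unknowns: 0.7757 × 57 = 44.21
Denominator: 823 + 44.21 = 867.21
RR4 = 368 / 867.21 = 0.4243

42.4%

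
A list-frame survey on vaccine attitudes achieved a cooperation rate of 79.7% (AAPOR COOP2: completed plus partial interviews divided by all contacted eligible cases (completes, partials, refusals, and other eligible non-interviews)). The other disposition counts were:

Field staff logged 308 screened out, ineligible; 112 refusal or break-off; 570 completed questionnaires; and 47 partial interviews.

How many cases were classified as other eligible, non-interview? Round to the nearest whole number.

Numerator = 570 + 47 = 617
COOP2 = 617 / D = 0.797
D = 617 / 0.797 = 774.2
Rest of base = 729
other eligible, non-interview = 774.2 − 729 ≈ 45

45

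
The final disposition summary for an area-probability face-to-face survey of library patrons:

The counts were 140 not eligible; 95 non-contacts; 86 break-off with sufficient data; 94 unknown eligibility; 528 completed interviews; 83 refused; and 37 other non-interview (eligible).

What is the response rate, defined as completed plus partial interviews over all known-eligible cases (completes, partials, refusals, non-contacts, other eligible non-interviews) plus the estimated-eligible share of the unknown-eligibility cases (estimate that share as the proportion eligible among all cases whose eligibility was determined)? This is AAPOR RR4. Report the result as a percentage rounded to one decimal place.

Numerator = 528 + 86 = 614
Determined eligible = 528 + 86 + 83 + 95 + 37 = 829
e = 829 / (829 + 140) = 829 / 969 = 0.8555
Estimated eligible among unknowns = 0.8555 × 94 = 80.42
Base = 829 + 80.42 = 909.42
RR4 = 614 / 909.42 = 0.6752

67.5%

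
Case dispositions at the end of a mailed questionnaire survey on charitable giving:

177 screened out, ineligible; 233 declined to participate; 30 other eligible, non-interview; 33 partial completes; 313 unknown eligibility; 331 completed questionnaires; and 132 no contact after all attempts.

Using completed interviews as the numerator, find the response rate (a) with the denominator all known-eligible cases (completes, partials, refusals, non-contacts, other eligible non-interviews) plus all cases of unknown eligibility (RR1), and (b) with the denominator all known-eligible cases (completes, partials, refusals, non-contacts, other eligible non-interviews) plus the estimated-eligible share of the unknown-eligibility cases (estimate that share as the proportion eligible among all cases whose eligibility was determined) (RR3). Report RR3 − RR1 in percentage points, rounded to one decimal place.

1.8

Num = 331
Denom = 331 + 33 + 233 + 132 + 30 + 313 = 1072
RR1 = 331 / 1072 = 0.3088
Determined eligible = 331 + 33 + 233 + 132 + 30 = 759
e = 759 / (759 + 177) = 759 / 936 = 0.8109
Eligible share of unknowns = 0.8109 × 313 = 253.81
Denom = 759 + 253.81 = 1012.81
RR3 = 331 / 1012.81 = 0.3268
Difference = 32.68 − 30.88 = 1.80 percentage points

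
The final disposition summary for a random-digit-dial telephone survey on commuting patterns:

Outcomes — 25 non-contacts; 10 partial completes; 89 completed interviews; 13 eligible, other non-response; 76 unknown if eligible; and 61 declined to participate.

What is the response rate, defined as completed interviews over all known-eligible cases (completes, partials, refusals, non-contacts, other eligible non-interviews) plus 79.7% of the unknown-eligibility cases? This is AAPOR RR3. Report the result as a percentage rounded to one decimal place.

34.4%

Top: 89
Known eligible: 89 + 10 + 61 + 25 + 13 = 198
Estimated eligible among unknowns: 0.7970 × 76 = 60.57
Denominator: 198 + 60.57 = 258.57
RR3 = 89 / 258.57 = 0.3442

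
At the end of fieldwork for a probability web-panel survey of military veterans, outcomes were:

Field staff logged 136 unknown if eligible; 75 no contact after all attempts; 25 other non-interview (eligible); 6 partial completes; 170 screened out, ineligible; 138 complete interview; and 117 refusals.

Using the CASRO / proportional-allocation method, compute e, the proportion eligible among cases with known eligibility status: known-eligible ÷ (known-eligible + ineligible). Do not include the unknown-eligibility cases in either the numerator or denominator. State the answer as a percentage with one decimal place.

Determined eligible = 138 + 6 + 117 + 75 + 25 = 361
e = 361 / (361 + 170) = 361 / 531 = 0.6798

68.0%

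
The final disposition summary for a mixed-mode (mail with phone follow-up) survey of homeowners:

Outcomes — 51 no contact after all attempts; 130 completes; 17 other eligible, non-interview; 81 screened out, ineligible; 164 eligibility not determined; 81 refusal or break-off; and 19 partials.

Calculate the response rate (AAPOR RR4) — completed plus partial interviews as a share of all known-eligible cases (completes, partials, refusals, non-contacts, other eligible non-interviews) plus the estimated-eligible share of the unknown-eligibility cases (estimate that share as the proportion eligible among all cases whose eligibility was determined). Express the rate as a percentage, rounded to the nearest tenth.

Top = 130 + 19 = 149
Known eligible = 130 + 19 + 81 + 51 + 17 = 298
e = 298 / (298 + 81) = 298 / 379 = 0.7863
e × U = 0.7863 × 164 = 128.95
Denom = 298 + 128.95 = 426.95
RR4 = 149 / 426.95 = 0.3490

34.9%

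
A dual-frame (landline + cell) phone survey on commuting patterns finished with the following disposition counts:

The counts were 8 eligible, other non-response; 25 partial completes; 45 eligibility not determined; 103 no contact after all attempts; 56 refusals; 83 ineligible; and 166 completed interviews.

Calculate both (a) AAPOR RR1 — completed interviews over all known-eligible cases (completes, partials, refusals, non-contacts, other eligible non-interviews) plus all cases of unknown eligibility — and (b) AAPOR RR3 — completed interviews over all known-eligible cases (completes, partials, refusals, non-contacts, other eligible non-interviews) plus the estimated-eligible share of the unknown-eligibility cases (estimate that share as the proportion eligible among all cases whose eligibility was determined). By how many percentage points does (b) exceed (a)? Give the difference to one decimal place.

Top = 166
Denom = 166 + 25 + 56 + 103 + 8 + 45 = 403
RR1 = 166 / 403 = 0.4119
Known eligible = 166 + 25 + 56 + 103 + 8 = 358
e = 358 / (358 + 83) = 358 / 441 = 0.8118
Eligible share of unknowns = 0.8118 × 45 = 36.53
Denom = 358 + 36.53 = 394.53
RR3 = 166 / 394.53 = 0.4208
Difference = 42.08 − 41.19 = 0.89 percentage points

0.9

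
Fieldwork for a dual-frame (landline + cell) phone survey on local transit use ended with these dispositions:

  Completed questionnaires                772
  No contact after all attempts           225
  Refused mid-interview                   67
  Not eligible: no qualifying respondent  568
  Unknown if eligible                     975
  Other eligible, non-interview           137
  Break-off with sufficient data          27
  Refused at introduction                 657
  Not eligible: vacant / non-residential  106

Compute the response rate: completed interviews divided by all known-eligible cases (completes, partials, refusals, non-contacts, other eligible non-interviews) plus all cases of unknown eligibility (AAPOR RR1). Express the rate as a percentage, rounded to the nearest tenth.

27.0%

Refusals = 657 + 67 = 724
Ineligible = 568 + 106 = 674
Num → 772
Denom → 772 + 27 + 724 + 225 + 137 + 975 = 2860
RR1 = 772 / 2860 = 0.2699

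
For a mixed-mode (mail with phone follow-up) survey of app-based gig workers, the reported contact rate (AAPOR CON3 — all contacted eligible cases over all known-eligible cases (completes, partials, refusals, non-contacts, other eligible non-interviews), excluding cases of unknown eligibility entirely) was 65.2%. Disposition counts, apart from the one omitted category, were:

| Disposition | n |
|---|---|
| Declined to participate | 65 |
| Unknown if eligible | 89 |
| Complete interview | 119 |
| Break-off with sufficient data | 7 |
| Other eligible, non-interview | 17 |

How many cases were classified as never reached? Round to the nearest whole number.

111

Top = 119 + 7 + 65 + 17 = 208
CON3 = 208 / D = 0.652
D = 208 / 0.652 = 319.0
Other denominator terms total 208
never reached = 319.0 − 208 ≈ 111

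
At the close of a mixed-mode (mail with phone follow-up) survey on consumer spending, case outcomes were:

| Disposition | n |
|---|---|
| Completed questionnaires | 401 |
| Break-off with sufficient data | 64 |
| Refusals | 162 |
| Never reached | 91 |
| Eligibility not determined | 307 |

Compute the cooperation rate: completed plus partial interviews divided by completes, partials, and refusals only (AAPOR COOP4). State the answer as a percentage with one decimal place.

74.2%

Numerator → 401 + 64 = 465
Denominator → 401 + 64 + 162 = 627
COOP4 = 465 / 627 = 0.7416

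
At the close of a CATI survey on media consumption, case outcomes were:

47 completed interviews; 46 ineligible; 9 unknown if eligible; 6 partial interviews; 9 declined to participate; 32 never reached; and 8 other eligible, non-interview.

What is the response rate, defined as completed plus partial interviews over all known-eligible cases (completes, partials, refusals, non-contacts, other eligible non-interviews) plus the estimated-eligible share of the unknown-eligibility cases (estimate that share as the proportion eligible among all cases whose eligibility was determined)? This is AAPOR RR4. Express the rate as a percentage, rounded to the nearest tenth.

49.0%

Num = 47 + 6 = 53
Determined eligible = 47 + 6 + 9 + 32 + 8 = 102
e = 102 / (102 + 46) = 102 / 148 = 0.6892
Eligible share of unknowns = 0.6892 × 9 = 6.20
Denom = 102 + 6.20 = 108.20
RR4 = 53 / 108.20 = 0.4898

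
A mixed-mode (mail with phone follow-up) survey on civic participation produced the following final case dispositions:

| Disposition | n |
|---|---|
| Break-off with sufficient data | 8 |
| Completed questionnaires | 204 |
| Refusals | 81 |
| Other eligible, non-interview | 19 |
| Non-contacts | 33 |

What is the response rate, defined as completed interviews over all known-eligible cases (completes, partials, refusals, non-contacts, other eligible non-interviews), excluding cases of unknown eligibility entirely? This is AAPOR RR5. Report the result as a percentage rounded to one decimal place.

Num → 204
Base → 204 + 8 + 81 + 33 + 19 = 345
RR5 = 204 / 345 = 0.5913

59.1%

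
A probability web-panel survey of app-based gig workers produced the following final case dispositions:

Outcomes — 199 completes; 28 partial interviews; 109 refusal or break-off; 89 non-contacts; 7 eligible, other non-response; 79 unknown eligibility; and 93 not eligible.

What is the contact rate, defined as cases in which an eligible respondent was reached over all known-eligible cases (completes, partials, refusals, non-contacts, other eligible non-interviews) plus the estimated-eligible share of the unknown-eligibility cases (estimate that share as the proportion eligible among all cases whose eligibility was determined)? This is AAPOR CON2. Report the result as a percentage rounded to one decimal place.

Numerator: 199 + 28 + 109 + 7 = 343
Eligible (known): 199 + 28 + 109 + 89 + 7 = 432
e = 432 / (432 + 93) = 432 / 525 = 0.8229
e × U: 0.8229 × 79 = 65.01
Base: 432 + 65.01 = 497.01
CON2 = 343 / 497.01 = 0.6901

69.0%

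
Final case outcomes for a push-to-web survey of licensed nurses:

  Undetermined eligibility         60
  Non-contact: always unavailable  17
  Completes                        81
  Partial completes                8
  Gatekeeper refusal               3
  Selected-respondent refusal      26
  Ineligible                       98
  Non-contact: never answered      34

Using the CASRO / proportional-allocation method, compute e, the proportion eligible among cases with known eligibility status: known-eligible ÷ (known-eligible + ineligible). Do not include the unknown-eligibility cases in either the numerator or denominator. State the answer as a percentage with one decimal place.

63.3%

Declined to participate = 3 + 26 = 29
No answer / not reached = 34 + 17 = 51
Determined eligible → 81 + 8 + 29 + 51 = 169
e = 169 / (169 + 98) = 169 / 267 = 0.6330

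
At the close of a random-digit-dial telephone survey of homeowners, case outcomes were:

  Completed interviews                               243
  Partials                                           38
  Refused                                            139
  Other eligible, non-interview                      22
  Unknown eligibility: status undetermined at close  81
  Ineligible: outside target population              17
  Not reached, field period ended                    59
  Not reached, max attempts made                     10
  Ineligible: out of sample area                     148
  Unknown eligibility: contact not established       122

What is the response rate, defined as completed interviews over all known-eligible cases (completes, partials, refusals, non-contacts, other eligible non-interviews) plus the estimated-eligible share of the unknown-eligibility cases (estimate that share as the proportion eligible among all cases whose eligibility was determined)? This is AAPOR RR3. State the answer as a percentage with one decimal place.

36.6%

No answer / not reached = 59 + 10 = 69
Undetermined eligibility = 122 + 81 = 203
Out of scope = 17 + 148 = 165
Top → 243
Known eligible → 243 + 38 + 139 + 69 + 22 = 511
e = 511 / (511 + 165) = 511 / 676 = 0.7559
Estimated eligible among unknowns → 0.7559 × 203 = 153.45
Base → 511 + 153.45 = 664.45
RR3 = 243 / 664.45 = 0.3657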